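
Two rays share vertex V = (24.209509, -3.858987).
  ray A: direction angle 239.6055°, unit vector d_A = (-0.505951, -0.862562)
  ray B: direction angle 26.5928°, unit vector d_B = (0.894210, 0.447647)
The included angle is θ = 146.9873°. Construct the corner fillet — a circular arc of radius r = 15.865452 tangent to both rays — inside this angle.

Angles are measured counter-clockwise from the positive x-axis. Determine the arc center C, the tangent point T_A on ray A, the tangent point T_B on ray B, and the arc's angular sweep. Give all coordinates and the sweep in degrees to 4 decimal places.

center=(35.5157,-15.9414) T_A=(21.8308,-7.9143) T_B=(28.4136,-1.7544) sweep=33.0127

bisector direction at 313.0992° = (0.683263,-0.730172)
center distance |VC| = r/sin(θ/2) = 15.865452/sin(73.4937°) = 16.547399
C = V + |VC|·bis = (35.5157,-15.9414)
T_A = V + ((C−V)·d_A)·d_A = V + 4.7015·d_A = (21.8308,-7.9143)
T_B = V + ((C−V)·d_B)·d_B = V + 4.7015·d_B = (28.4136,-1.7544)
sweep = 180° − θ = 33.0127°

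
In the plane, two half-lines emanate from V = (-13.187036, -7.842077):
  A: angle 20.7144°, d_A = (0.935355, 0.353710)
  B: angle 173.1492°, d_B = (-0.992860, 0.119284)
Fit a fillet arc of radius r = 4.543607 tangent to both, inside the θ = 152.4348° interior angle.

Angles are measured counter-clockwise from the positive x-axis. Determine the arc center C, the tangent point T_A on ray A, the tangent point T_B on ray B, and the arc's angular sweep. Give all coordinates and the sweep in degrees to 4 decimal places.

bisector direction at 96.9318° = (-0.120688,0.992691)
center distance |VC| = r/sin(θ/2) = 4.543607/sin(76.2174°) = 4.678311
C = V + |VC|·bis = (-13.7517,-3.1980)
T_A = V + ((C−V)·d_A)·d_A = V + 1.1146·d_A = (-12.1445,-7.4478)
T_B = V + ((C−V)·d_B)·d_B = V + 1.1146·d_B = (-14.2936,-7.7091)
sweep = 180° − θ = 27.5652°

center=(-13.7517,-3.1980) T_A=(-12.1445,-7.4478) T_B=(-14.2936,-7.7091) sweep=27.5652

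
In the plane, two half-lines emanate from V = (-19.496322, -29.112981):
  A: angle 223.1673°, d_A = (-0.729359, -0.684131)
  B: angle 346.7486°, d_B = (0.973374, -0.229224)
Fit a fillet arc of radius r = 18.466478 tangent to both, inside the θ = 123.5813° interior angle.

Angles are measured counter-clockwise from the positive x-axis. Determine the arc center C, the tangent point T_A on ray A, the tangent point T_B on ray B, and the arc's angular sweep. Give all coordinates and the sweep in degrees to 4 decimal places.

center=(-14.0875,-49.3583) T_A=(-26.7210,-35.8897) T_B=(-9.8546,-31.3836) sweep=56.4187

bisector direction at 284.9580° = (0.258110,-0.966116)
center distance |VC| = r/sin(θ/2) = 18.466478/sin(61.7906°) = 20.955432
C = V + |VC|·bis = (-14.0875,-49.3583)
T_A = V + ((C−V)·d_A)·d_A = V + 9.9055·d_A = (-26.7210,-35.8897)
T_B = V + ((C−V)·d_B)·d_B = V + 9.9055·d_B = (-9.8546,-31.3836)
sweep = 180° − θ = 56.4187°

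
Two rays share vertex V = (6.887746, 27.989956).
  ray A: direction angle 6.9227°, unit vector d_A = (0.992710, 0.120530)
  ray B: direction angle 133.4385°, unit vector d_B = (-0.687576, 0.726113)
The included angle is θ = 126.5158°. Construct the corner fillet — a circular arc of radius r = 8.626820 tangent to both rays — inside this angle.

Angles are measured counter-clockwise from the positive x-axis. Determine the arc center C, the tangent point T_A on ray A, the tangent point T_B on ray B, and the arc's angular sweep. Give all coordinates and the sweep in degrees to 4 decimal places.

center=(10.1630,37.0778) T_A=(11.2028,28.5139) T_B=(3.8990,31.1462) sweep=53.4842

bisector direction at 70.1806° = (0.339056,0.940766)
center distance |VC| = r/sin(θ/2) = 8.626820/sin(63.2579°) = 9.660049
C = V + |VC|·bis = (10.1630,37.0778)
T_A = V + ((C−V)·d_A)·d_A = V + 4.3468·d_A = (11.2028,28.5139)
T_B = V + ((C−V)·d_B)·d_B = V + 4.3468·d_B = (3.8990,31.1462)
sweep = 180° − θ = 53.4842°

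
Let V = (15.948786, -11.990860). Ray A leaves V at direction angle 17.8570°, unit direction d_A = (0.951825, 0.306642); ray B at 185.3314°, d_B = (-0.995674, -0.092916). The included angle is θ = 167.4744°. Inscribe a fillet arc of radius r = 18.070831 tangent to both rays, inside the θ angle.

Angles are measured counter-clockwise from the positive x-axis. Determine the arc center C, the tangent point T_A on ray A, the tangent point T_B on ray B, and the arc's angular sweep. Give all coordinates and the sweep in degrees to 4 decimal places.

bisector direction at 101.5942° = (-0.200979,0.979596)
center distance |VC| = r/sin(θ/2) = 18.070831/sin(83.7372°) = 18.179325
C = V + |VC|·bis = (12.2951,5.8175)
T_A = V + ((C−V)·d_A)·d_A = V + 1.9832·d_A = (17.8364,-11.3827)
T_B = V + ((C−V)·d_B)·d_B = V + 1.9832·d_B = (13.9742,-12.1751)
sweep = 180° − θ = 12.5256°

center=(12.2951,5.8175) T_A=(17.8364,-11.3827) T_B=(13.9742,-12.1751) sweep=12.5256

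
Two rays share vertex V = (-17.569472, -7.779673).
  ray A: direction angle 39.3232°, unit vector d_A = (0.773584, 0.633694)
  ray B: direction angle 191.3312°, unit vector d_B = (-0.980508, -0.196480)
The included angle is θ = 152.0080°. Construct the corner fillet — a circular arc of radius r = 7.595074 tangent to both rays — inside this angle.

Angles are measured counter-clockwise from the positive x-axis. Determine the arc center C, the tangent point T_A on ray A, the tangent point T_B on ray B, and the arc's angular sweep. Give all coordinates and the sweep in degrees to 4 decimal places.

center=(-20.9180,-0.7046) T_A=(-16.1050,-6.5800) T_B=(-19.4257,-8.1516) sweep=27.9920

bisector direction at 115.3272° = (-0.427787,0.903880)
center distance |VC| = r/sin(θ/2) = 7.595074/sin(76.0040°) = 7.827451
C = V + |VC|·bis = (-20.9180,-0.7046)
T_A = V + ((C−V)·d_A)·d_A = V + 1.8931·d_A = (-16.1050,-6.5800)
T_B = V + ((C−V)·d_B)·d_B = V + 1.8931·d_B = (-19.4257,-8.1516)
sweep = 180° − θ = 27.9920°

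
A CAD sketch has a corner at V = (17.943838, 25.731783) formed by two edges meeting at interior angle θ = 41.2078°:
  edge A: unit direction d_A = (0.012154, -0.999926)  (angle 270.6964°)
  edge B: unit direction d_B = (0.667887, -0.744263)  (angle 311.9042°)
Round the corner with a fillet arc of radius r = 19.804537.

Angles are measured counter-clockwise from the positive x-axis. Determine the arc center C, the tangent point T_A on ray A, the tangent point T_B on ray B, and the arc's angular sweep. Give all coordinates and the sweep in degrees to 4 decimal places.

bisector direction at 291.3003° = (0.363256,-0.931689)
center distance |VC| = r/sin(θ/2) = 19.804537/sin(20.6039°) = 56.278020
C = V + |VC|·bis = (38.3872,-26.7018)
T_A = V + ((C−V)·d_A)·d_A = V + 52.6782·d_A = (18.5841,-26.9426)
T_B = V + ((C−V)·d_B)·d_B = V + 52.6782·d_B = (53.1269,-13.4747)
sweep = 180° − θ = 138.7922°

center=(38.3872,-26.7018) T_A=(18.5841,-26.9426) T_B=(53.1269,-13.4747) sweep=138.7922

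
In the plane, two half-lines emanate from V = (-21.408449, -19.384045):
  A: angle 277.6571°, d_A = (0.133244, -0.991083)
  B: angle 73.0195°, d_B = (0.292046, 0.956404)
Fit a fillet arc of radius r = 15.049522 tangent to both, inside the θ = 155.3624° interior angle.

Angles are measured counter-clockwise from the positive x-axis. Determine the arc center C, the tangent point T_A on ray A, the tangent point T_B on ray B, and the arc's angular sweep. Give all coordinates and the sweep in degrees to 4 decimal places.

bisector direction at 355.3383° = (0.996692,-0.081272)
center distance |VC| = r/sin(θ/2) = 15.049522/sin(77.6812°) = 15.404194
C = V + |VC|·bis = (-6.0552,-20.6360)
T_A = V + ((C−V)·d_A)·d_A = V + 3.2865·d_A = (-20.9705,-22.6412)
T_B = V + ((C−V)·d_B)·d_B = V + 3.2865·d_B = (-20.4486,-16.2408)
sweep = 180° − θ = 24.6376°

center=(-6.0552,-20.6360) T_A=(-20.9705,-22.6412) T_B=(-20.4486,-16.2408) sweep=24.6376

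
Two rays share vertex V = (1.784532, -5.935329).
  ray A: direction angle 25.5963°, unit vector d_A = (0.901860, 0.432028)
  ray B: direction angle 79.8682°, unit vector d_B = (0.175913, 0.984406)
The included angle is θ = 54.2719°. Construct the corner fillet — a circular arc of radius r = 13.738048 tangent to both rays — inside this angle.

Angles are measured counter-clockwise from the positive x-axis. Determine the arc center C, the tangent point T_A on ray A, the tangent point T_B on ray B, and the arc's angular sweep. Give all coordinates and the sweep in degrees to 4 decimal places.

center=(20.0237,18.0350) T_A=(25.9589,5.6452) T_B=(6.4999,20.4517) sweep=125.7281

bisector direction at 52.7323° = (0.605541,0.795814)
center distance |VC| = r/sin(θ/2) = 13.738048/sin(27.1360°) = 30.120470
C = V + |VC|·bis = (20.0237,18.0350)
T_A = V + ((C−V)·d_A)·d_A = V + 26.8050·d_A = (25.9589,5.6452)
T_B = V + ((C−V)·d_B)·d_B = V + 26.8050·d_B = (6.4999,20.4517)
sweep = 180° − θ = 125.7281°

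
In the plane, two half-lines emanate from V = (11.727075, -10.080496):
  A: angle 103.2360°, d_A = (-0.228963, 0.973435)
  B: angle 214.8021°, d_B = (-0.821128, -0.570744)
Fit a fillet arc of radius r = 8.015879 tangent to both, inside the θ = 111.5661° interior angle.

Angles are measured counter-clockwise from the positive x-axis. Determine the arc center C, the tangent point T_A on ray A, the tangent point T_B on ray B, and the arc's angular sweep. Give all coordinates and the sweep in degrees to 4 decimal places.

center=(2.6760,-6.6096) T_A=(10.4790,-4.7742) T_B=(7.2511,-13.1916) sweep=68.4339

bisector direction at 159.0190° = (-0.933700,0.358058)
center distance |VC| = r/sin(θ/2) = 8.015879/sin(55.7831°) = 9.693725
C = V + |VC|·bis = (2.6760,-6.6096)
T_A = V + ((C−V)·d_A)·d_A = V + 5.4511·d_A = (10.4790,-4.7742)
T_B = V + ((C−V)·d_B)·d_B = V + 5.4511·d_B = (7.2511,-13.1916)
sweep = 180° − θ = 68.4339°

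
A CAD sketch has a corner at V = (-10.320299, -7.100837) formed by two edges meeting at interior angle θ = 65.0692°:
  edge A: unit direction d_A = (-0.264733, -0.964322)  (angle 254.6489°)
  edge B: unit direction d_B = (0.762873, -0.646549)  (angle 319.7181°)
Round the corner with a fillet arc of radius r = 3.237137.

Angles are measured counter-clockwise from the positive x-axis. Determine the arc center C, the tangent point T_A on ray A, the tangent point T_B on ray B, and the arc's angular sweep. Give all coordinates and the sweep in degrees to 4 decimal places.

bisector direction at 287.1835° = (0.295433,-0.955363)
center distance |VC| = r/sin(θ/2) = 3.237137/sin(32.5346°) = 6.019122
C = V + |VC|·bis = (-8.5421,-12.8513)
T_A = V + ((C−V)·d_A)·d_A = V + 5.0745·d_A = (-11.6637,-11.9943)
T_B = V + ((C−V)·d_B)·d_B = V + 5.0745·d_B = (-6.4491,-10.3818)
sweep = 180° − θ = 114.9308°

center=(-8.5421,-12.8513) T_A=(-11.6637,-11.9943) T_B=(-6.4491,-10.3818) sweep=114.9308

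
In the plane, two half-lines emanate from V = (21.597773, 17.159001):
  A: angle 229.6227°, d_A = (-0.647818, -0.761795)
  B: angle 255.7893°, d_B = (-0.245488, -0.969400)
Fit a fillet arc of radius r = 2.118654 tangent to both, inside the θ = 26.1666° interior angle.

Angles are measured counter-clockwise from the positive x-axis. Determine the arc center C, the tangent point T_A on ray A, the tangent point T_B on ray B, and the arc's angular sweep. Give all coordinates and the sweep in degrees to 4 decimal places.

bisector direction at 242.7060° = (-0.458556,-0.888665)
center distance |VC| = r/sin(θ/2) = 2.118654/sin(13.0833°) = 9.359360
C = V + |VC|·bis = (17.3060,8.8417)
T_A = V + ((C−V)·d_A)·d_A = V + 9.1164·d_A = (15.6920,10.2142)
T_B = V + ((C−V)·d_B)·d_B = V + 9.1164·d_B = (19.3598,8.3216)
sweep = 180° − θ = 153.8334°

center=(17.3060,8.8417) T_A=(15.6920,10.2142) T_B=(19.3598,8.3216) sweep=153.8334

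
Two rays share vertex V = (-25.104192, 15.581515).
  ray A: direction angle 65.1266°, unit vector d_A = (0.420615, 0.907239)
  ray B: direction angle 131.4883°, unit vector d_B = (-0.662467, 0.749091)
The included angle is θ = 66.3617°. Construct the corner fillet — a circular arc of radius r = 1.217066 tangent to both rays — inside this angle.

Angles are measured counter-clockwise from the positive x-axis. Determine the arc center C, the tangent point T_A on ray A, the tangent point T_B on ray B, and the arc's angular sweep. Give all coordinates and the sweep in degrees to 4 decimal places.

center=(-25.4255,17.7820) T_A=(-24.3213,17.2701) T_B=(-26.3372,16.9757) sweep=113.6383

bisector direction at 98.3075° = (-0.144485,0.989507)
center distance |VC| = r/sin(θ/2) = 1.217066/sin(33.1808°) = 2.223831
C = V + |VC|·bis = (-25.4255,17.7820)
T_A = V + ((C−V)·d_A)·d_A = V + 1.8612·d_A = (-24.3213,17.2701)
T_B = V + ((C−V)·d_B)·d_B = V + 1.8612·d_B = (-26.3372,16.9757)
sweep = 180° − θ = 113.6383°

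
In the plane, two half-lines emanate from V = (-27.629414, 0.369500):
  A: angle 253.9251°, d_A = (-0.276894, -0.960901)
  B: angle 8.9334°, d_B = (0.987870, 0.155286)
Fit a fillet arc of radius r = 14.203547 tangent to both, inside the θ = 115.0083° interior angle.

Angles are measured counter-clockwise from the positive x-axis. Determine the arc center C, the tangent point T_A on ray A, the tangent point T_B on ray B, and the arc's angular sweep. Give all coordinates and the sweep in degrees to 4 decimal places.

bisector direction at 311.4293° = (0.661695,-0.749773)
center distance |VC| = r/sin(θ/2) = 14.203547/sin(57.5042°) = 16.840213
C = V + |VC|·bis = (-16.4863,-12.2568)
T_A = V + ((C−V)·d_A)·d_A = V + 9.0472·d_A = (-30.1345,-8.3240)
T_B = V + ((C−V)·d_B)·d_B = V + 9.0472·d_B = (-18.6919,1.7744)
sweep = 180° − θ = 64.9917°

center=(-16.4863,-12.2568) T_A=(-30.1345,-8.3240) T_B=(-18.6919,1.7744) sweep=64.9917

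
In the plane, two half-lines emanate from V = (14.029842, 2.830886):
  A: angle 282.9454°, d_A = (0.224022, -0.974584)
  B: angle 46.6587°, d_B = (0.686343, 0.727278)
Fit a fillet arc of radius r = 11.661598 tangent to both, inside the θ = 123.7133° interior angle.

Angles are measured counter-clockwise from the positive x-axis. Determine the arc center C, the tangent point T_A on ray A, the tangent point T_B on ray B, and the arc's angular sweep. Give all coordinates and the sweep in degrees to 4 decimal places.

center=(26.7925,-0.6362) T_A=(15.4273,-3.2486) T_B=(18.3113,7.3677) sweep=56.2867

bisector direction at 344.8021° = (0.965026,-0.262155)
center distance |VC| = r/sin(θ/2) = 11.661598/sin(61.8567°) = 13.225212
C = V + |VC|·bis = (26.7925,-0.6362)
T_A = V + ((C−V)·d_A)·d_A = V + 6.2381·d_A = (15.4273,-3.2486)
T_B = V + ((C−V)·d_B)·d_B = V + 6.2381·d_B = (18.3113,7.3677)
sweep = 180° − θ = 56.2867°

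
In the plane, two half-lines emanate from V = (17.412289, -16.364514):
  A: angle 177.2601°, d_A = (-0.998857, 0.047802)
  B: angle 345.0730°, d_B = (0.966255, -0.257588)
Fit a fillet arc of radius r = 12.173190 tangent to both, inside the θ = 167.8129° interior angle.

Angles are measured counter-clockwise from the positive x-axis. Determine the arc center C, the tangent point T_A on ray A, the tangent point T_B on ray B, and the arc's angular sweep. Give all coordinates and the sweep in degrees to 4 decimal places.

bisector direction at 261.1666° = (-0.153563,-0.988139)
center distance |VC| = r/sin(θ/2) = 12.173190/sin(83.9065°) = 12.242361
C = V + |VC|·bis = (15.5323,-28.4617)
T_A = V + ((C−V)·d_A)·d_A = V + 1.2996·d_A = (16.1142,-16.3024)
T_B = V + ((C−V)·d_B)·d_B = V + 1.2996·d_B = (18.6680,-16.6993)
sweep = 180° − θ = 12.1871°

center=(15.5323,-28.4617) T_A=(16.1142,-16.3024) T_B=(18.6680,-16.6993) sweep=12.1871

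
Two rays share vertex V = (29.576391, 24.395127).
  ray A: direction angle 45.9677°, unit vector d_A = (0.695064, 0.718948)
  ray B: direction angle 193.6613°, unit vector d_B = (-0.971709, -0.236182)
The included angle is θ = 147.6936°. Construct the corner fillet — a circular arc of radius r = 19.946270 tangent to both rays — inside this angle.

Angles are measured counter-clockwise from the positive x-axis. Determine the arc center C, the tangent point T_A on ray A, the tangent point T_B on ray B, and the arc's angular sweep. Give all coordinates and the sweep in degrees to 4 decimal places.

bisector direction at 119.8145° = (-0.497194,0.867640)
center distance |VC| = r/sin(θ/2) = 19.946270/sin(73.8468°) = 20.766089
C = V + |VC|·bis = (19.2516,42.4126)
T_A = V + ((C−V)·d_A)·d_A = V + 5.7773·d_A = (33.5920,28.5487)
T_B = V + ((C−V)·d_B)·d_B = V + 5.7773·d_B = (23.9626,23.0306)
sweep = 180° − θ = 32.3064°

center=(19.2516,42.4126) T_A=(33.5920,28.5487) T_B=(23.9626,23.0306) sweep=32.3064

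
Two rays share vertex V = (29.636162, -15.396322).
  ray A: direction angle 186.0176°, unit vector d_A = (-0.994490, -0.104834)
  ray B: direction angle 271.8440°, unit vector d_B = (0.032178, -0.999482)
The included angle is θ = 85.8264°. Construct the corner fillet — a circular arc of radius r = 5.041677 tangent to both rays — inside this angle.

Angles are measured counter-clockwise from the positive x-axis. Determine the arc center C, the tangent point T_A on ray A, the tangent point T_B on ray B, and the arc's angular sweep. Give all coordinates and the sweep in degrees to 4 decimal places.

bisector direction at 228.9308° = (-0.656970,-0.753917)
center distance |VC| = r/sin(θ/2) = 5.041677/sin(42.9132°) = 7.404544
C = V + |VC|·bis = (24.7716,-20.9787)
T_A = V + ((C−V)·d_A)·d_A = V + 5.4230·d_A = (24.2431,-15.9648)
T_B = V + ((C−V)·d_B)·d_B = V + 5.4230·d_B = (29.8107,-20.8165)
sweep = 180° − θ = 94.1736°

center=(24.7716,-20.9787) T_A=(24.2431,-15.9648) T_B=(29.8107,-20.8165) sweep=94.1736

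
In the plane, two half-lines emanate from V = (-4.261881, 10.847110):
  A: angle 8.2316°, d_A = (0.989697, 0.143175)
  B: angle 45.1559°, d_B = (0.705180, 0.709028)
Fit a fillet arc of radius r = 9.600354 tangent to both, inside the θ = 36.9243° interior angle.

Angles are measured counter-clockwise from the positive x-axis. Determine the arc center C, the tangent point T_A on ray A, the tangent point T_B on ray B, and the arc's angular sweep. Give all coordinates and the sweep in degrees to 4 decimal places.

bisector direction at 26.6938° = (0.893420,0.449222)
center distance |VC| = r/sin(θ/2) = 9.600354/sin(18.4622°) = 30.315811
C = V + |VC|·bis = (22.8229,24.4656)
T_A = V + ((C−V)·d_A)·d_A = V + 28.7555·d_A = (24.1974,14.9642)
T_B = V + ((C−V)·d_B)·d_B = V + 28.7555·d_B = (16.0160,31.2356)
sweep = 180° − θ = 143.0757°

center=(22.8229,24.4656) T_A=(24.1974,14.9642) T_B=(16.0160,31.2356) sweep=143.0757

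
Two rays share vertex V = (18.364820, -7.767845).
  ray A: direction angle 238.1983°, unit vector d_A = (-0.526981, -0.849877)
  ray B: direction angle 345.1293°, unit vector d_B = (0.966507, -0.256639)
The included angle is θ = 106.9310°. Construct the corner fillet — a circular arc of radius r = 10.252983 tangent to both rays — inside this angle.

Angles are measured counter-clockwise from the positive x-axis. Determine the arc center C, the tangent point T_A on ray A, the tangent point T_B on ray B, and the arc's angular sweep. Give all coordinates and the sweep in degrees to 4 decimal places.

bisector direction at 291.6638° = (0.369160,-0.929366)
center distance |VC| = r/sin(θ/2) = 10.252983/sin(53.4655°) = 12.760425
C = V + |VC|·bis = (23.0755,-19.6270)
T_A = V + ((C−V)·d_A)·d_A = V + 7.5964·d_A = (14.3617,-14.2238)
T_B = V + ((C−V)·d_B)·d_B = V + 7.5964·d_B = (25.7068,-9.7174)
sweep = 180° − θ = 73.0690°

center=(23.0755,-19.6270) T_A=(14.3617,-14.2238) T_B=(25.7068,-9.7174) sweep=73.0690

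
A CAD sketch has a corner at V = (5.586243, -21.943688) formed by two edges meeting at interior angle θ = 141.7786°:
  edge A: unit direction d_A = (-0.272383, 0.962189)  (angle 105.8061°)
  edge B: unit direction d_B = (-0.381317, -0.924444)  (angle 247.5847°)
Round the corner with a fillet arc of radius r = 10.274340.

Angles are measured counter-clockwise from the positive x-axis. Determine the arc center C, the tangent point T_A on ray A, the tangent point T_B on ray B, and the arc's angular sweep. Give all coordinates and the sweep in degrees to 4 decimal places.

bisector direction at 176.6954° = (-0.998337,0.057644)
center distance |VC| = r/sin(θ/2) = 10.274340/sin(70.8893°) = 10.873609
C = V + |VC|·bis = (-5.2693,-21.3169)
T_A = V + ((C−V)·d_A)·d_A = V + 3.5600·d_A = (4.6166,-18.5183)
T_B = V + ((C−V)·d_B)·d_B = V + 3.5600·d_B = (4.2288,-25.2347)
sweep = 180° − θ = 38.2214°

center=(-5.2693,-21.3169) T_A=(4.6166,-18.5183) T_B=(4.2288,-25.2347) sweep=38.2214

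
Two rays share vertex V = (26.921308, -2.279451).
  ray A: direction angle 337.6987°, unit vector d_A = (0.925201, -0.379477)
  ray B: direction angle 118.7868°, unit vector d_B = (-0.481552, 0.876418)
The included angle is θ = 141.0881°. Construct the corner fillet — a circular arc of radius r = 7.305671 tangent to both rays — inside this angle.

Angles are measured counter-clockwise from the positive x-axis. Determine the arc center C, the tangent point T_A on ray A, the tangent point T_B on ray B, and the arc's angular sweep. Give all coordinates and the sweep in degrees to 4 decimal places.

bisector direction at 48.2428° = (0.665976,0.745973)
center distance |VC| = r/sin(θ/2) = 7.305671/sin(70.5440°) = 7.748104
C = V + |VC|·bis = (32.0814,3.5004)
T_A = V + ((C−V)·d_A)·d_A = V + 2.5808·d_A = (29.3090,-3.2588)
T_B = V + ((C−V)·d_B)·d_B = V + 2.5808·d_B = (25.6785,-0.0176)
sweep = 180° − θ = 38.9119°

center=(32.0814,3.5004) T_A=(29.3090,-3.2588) T_B=(25.6785,-0.0176) sweep=38.9119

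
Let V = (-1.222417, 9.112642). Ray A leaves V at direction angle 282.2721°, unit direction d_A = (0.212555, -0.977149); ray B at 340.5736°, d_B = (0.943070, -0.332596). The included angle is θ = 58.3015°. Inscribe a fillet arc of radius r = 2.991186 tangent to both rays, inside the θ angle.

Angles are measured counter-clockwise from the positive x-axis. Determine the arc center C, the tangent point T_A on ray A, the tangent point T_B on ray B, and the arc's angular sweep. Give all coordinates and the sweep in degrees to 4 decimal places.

bisector direction at 311.4228° = (0.661611,-0.749847)
center distance |VC| = r/sin(θ/2) = 2.991186/sin(29.1507°) = 6.140690
C = V + |VC|·bis = (2.8403,4.5081)
T_A = V + ((C−V)·d_A)·d_A = V + 5.3629·d_A = (-0.0825,3.8723)
T_B = V + ((C−V)·d_B)·d_B = V + 5.3629·d_B = (3.8352,7.3290)
sweep = 180° − θ = 121.6985°

center=(2.8403,4.5081) T_A=(-0.0825,3.8723) T_B=(3.8352,7.3290) sweep=121.6985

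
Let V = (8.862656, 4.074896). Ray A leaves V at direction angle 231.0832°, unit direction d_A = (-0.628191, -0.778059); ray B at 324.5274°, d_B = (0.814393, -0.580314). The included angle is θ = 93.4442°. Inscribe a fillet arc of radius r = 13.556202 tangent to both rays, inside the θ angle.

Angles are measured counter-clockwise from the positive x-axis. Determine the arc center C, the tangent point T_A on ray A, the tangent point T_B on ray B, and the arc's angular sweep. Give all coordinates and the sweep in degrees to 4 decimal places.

center=(11.3914,-14.3728) T_A=(0.8439,-5.8569) T_B=(19.2583,-3.3327) sweep=86.5558

bisector direction at 277.8053° = (0.135807,-0.990735)
center distance |VC| = r/sin(θ/2) = 13.556202/sin(46.7221°) = 18.620204
C = V + |VC|·bis = (11.3914,-14.3728)
T_A = V + ((C−V)·d_A)·d_A = V + 12.7648·d_A = (0.8439,-5.8569)
T_B = V + ((C−V)·d_B)·d_B = V + 12.7648·d_B = (19.2583,-3.3327)
sweep = 180° − θ = 86.5558°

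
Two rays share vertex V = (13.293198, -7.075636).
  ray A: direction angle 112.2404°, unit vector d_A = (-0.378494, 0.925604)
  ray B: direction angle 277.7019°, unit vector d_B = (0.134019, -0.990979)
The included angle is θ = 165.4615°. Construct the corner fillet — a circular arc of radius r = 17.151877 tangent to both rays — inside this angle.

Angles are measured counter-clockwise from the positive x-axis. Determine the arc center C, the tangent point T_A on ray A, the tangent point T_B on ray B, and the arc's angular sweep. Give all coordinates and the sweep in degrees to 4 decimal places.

bisector direction at 194.9711° = (-0.966056,-0.258333)
center distance |VC| = r/sin(θ/2) = 17.151877/sin(82.7308°) = 17.290852
C = V + |VC|·bis = (-3.4107,-11.5424)
T_A = V + ((C−V)·d_A)·d_A = V + 2.1879·d_A = (12.4651,-5.0506)
T_B = V + ((C−V)·d_B)·d_B = V + 2.1879·d_B = (13.5864,-9.2437)
sweep = 180° − θ = 14.5385°

center=(-3.4107,-11.5424) T_A=(12.4651,-5.0506) T_B=(13.5864,-9.2437) sweep=14.5385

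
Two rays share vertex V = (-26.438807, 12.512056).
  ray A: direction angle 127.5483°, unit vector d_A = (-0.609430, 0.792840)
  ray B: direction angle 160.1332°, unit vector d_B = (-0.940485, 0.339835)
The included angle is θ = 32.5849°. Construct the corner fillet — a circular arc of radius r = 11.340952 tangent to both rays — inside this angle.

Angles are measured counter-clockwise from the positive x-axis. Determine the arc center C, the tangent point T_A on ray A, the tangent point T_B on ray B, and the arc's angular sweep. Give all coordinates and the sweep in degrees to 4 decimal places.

bisector direction at 143.8407° = (-0.807380,0.590032)
center distance |VC| = r/sin(θ/2) = 11.340952/sin(16.2924°) = 40.425403
C = V + |VC|·bis = (-59.0775,36.3643)
T_A = V + ((C−V)·d_A)·d_A = V + 38.8020·d_A = (-50.0859,43.2758)
T_B = V + ((C−V)·d_B)·d_B = V + 38.8020·d_B = (-62.9315,25.6983)
sweep = 180° − θ = 147.4151°

center=(-59.0775,36.3643) T_A=(-50.0859,43.2758) T_B=(-62.9315,25.6983) sweep=147.4151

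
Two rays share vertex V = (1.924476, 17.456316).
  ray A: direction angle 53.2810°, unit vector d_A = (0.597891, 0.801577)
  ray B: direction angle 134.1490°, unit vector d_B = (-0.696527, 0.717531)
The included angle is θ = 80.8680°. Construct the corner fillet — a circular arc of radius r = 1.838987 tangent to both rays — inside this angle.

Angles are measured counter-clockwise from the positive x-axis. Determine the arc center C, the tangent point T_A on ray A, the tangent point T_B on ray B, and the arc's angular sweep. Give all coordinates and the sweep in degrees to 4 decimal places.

bisector direction at 93.7150° = (-0.064794,0.997899)
center distance |VC| = r/sin(θ/2) = 1.838987/sin(40.4340°) = 2.835441
C = V + |VC|·bis = (1.7408,20.2858)
T_A = V + ((C−V)·d_A)·d_A = V + 2.1582·d_A = (3.2148,19.1863)
T_B = V + ((C−V)·d_B)·d_B = V + 2.1582·d_B = (0.4212,19.0049)
sweep = 180° − θ = 99.1320°

center=(1.7408,20.2858) T_A=(3.2148,19.1863) T_B=(0.4212,19.0049) sweep=99.1320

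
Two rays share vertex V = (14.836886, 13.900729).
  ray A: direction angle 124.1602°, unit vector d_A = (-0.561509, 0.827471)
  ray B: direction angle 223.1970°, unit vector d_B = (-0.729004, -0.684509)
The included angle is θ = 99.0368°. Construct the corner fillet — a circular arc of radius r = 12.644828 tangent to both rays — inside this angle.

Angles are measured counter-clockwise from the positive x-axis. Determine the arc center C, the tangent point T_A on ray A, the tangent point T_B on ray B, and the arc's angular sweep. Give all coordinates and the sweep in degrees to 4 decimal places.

bisector direction at 173.6786° = (-0.993920,0.110106)
center distance |VC| = r/sin(θ/2) = 12.644828/sin(49.5184°) = 16.624490
C = V + |VC|·bis = (-1.6865,15.7312)
T_A = V + ((C−V)·d_A)·d_A = V + 10.7927·d_A = (8.7767,22.8314)
T_B = V + ((C−V)·d_B)·d_B = V + 10.7927·d_B = (6.9690,6.5130)
sweep = 180° − θ = 80.9632°

center=(-1.6865,15.7312) T_A=(8.7767,22.8314) T_B=(6.9690,6.5130) sweep=80.9632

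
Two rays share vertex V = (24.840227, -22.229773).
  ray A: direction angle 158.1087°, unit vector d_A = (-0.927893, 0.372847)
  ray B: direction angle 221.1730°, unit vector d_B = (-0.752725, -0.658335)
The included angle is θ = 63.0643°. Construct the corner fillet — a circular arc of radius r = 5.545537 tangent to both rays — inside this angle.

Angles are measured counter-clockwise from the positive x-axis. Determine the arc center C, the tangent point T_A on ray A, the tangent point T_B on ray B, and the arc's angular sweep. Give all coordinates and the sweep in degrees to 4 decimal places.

bisector direction at 189.6409° = (-0.985877,-0.167472)
center distance |VC| = r/sin(θ/2) = 5.545537/sin(31.5322°) = 10.603789
C = V + |VC|·bis = (14.3862,-24.0056)
T_A = V + ((C−V)·d_A)·d_A = V + 9.0381·d_A = (16.4538,-18.8599)
T_B = V + ((C−V)·d_B)·d_B = V + 9.0381·d_B = (18.0370,-28.1799)
sweep = 180° − θ = 116.9357°

center=(14.3862,-24.0056) T_A=(16.4538,-18.8599) T_B=(18.0370,-28.1799) sweep=116.9357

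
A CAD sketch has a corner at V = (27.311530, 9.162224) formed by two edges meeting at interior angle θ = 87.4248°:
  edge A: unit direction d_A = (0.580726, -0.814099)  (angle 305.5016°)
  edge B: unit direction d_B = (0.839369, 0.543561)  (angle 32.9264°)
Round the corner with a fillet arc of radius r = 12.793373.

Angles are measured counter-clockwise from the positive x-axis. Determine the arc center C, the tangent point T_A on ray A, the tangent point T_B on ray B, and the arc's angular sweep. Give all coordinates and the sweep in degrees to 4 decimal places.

center=(45.4977,5.6976) T_A=(35.0826,-1.7318) T_B=(38.5437,16.4360) sweep=92.5752

bisector direction at 349.2140° = (0.982333,-0.187141)
center distance |VC| = r/sin(θ/2) = 12.793373/sin(43.7124°) = 18.513247
C = V + |VC|·bis = (45.4977,5.6976)
T_A = V + ((C−V)·d_A)·d_A = V + 13.3817·d_A = (35.0826,-1.7318)
T_B = V + ((C−V)·d_B)·d_B = V + 13.3817·d_B = (38.5437,16.4360)
sweep = 180° − θ = 92.5752°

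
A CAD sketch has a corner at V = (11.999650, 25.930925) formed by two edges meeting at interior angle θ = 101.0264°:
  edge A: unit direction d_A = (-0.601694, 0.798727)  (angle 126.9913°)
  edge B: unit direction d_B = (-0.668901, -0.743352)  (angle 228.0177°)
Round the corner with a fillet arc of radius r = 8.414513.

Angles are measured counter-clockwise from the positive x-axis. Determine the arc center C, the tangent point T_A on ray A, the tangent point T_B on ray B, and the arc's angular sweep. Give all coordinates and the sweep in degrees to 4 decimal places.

bisector direction at 177.5045° = (-0.999052,0.043541)
center distance |VC| = r/sin(θ/2) = 8.414513/sin(50.5132°) = 10.902861
C = V + |VC|·bis = (1.1071,26.4056)
T_A = V + ((C−V)·d_A)·d_A = V + 6.9331·d_A = (7.8280,31.4686)
T_B = V + ((C−V)·d_B)·d_B = V + 6.9331·d_B = (7.3621,20.7772)
sweep = 180° − θ = 78.9736°

center=(1.1071,26.4056) T_A=(7.8280,31.4686) T_B=(7.3621,20.7772) sweep=78.9736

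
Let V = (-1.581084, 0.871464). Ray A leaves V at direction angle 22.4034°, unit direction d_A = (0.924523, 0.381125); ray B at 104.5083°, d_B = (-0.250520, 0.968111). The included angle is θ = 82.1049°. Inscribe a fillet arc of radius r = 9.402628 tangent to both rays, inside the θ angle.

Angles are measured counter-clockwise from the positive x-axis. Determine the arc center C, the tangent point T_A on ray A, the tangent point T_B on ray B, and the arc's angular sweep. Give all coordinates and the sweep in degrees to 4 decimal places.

center=(4.8170,13.6792) T_A=(8.4005,4.9863) T_B=(-4.2858,11.3237) sweep=97.8951

bisector direction at 63.4558° = (0.446887,0.894590)
center distance |VC| = r/sin(θ/2) = 9.402628/sin(41.0525°) = 14.316914
C = V + |VC|·bis = (4.8170,13.6792)
T_A = V + ((C−V)·d_A)·d_A = V + 10.7965·d_A = (8.4005,4.9863)
T_B = V + ((C−V)·d_B)·d_B = V + 10.7965·d_B = (-4.2858,11.3237)
sweep = 180° − θ = 97.8951°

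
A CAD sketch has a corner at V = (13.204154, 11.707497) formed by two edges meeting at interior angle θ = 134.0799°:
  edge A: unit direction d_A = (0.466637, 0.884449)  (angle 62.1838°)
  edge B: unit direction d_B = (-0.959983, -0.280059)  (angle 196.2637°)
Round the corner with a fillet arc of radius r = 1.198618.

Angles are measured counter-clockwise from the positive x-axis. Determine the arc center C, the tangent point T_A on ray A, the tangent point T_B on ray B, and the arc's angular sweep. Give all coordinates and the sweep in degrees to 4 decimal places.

center=(12.3810,12.7159) T_A=(13.4411,12.1566) T_B=(12.7167,11.5653) sweep=45.9201

bisector direction at 129.2238° = (-0.632350,0.774682)
center distance |VC| = r/sin(θ/2) = 1.198618/sin(67.0400°) = 1.301746
C = V + |VC|·bis = (12.3810,12.7159)
T_A = V + ((C−V)·d_A)·d_A = V + 0.5078·d_A = (13.4411,12.1566)
T_B = V + ((C−V)·d_B)·d_B = V + 0.5078·d_B = (12.7167,11.5653)
sweep = 180° − θ = 45.9201°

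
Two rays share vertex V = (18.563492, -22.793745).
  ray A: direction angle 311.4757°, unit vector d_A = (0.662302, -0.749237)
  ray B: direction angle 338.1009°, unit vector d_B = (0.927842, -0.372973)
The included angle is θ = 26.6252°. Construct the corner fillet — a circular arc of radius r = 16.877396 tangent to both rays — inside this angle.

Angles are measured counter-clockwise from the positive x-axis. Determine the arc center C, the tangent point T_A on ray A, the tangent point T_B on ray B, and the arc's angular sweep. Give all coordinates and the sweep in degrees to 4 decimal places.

bisector direction at 324.7883° = (0.817027,-0.576599)
center distance |VC| = r/sin(θ/2) = 16.877396/sin(13.3126°) = 73.295933
C = V + |VC|·bis = (78.4483,-65.0561)
T_A = V + ((C−V)·d_A)·d_A = V + 71.3263·d_A = (65.8031,-76.2341)
T_B = V + ((C−V)·d_B)·d_B = V + 71.3263·d_B = (84.7431,-49.3966)
sweep = 180° − θ = 153.3748°

center=(78.4483,-65.0561) T_A=(65.8031,-76.2341) T_B=(84.7431,-49.3966) sweep=153.3748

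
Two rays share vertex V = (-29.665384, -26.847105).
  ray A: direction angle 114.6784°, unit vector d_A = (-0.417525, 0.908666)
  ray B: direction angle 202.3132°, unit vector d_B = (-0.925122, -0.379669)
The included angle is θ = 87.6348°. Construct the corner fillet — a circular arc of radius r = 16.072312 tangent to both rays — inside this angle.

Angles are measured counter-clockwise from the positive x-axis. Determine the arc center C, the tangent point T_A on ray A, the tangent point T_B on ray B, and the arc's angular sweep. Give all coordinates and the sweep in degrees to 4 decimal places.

center=(-51.2632,-18.3377) T_A=(-36.6589,-11.6271) T_B=(-45.1611,-33.2065) sweep=92.3652

bisector direction at 158.4958° = (-0.930391,0.366569)
center distance |VC| = r/sin(θ/2) = 16.072312/sin(43.8174°) = 23.213730
C = V + |VC|·bis = (-51.2632,-18.3377)
T_A = V + ((C−V)·d_A)·d_A = V + 16.7499·d_A = (-36.6589,-11.6271)
T_B = V + ((C−V)·d_B)·d_B = V + 16.7499·d_B = (-45.1611,-33.2065)
sweep = 180° − θ = 92.3652°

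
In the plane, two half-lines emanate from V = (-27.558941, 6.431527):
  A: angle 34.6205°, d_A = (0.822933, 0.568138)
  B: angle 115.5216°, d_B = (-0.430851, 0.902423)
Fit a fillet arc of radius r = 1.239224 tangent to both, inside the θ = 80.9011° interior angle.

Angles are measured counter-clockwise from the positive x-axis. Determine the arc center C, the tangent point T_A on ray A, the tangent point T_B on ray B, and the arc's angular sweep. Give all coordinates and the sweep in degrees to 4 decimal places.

bisector direction at 75.0710° = (0.257621,0.966246)
center distance |VC| = r/sin(θ/2) = 1.239224/sin(40.4505°) = 1.910050
C = V + |VC|·bis = (-27.0669,8.2771)
T_A = V + ((C−V)·d_A)·d_A = V + 1.4535·d_A = (-26.3628,7.2573)
T_B = V + ((C−V)·d_B)·d_B = V + 1.4535·d_B = (-28.1852,7.7432)
sweep = 180° − θ = 99.0989°

center=(-27.0669,8.2771) T_A=(-26.3628,7.2573) T_B=(-28.1852,7.7432) sweep=99.0989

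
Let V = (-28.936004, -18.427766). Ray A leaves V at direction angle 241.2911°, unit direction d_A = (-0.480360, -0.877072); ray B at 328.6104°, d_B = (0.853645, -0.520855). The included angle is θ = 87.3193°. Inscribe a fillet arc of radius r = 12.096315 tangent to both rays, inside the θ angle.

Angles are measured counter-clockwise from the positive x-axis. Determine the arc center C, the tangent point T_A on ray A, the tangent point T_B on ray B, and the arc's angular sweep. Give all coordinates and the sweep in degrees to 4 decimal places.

bisector direction at 284.9507° = (0.257989,-0.966148)
center distance |VC| = r/sin(θ/2) = 12.096315/sin(43.6596°) = 17.521417
C = V + |VC|·bis = (-24.4157,-35.3560)
T_A = V + ((C−V)·d_A)·d_A = V + 12.6759·d_A = (-35.0250,-29.5455)
T_B = V + ((C−V)·d_B)·d_B = V + 12.6759·d_B = (-18.1153,-25.0301)
sweep = 180° − θ = 92.6807°

center=(-24.4157,-35.3560) T_A=(-35.0250,-29.5455) T_B=(-18.1153,-25.0301) sweep=92.6807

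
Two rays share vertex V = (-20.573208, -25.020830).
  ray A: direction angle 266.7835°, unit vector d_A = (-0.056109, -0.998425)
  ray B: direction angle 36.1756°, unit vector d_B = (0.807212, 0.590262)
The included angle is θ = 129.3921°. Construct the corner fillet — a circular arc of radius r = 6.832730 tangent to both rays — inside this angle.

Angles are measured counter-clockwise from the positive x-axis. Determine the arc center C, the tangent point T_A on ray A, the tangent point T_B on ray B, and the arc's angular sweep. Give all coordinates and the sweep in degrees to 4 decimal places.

bisector direction at 331.4796° = (0.878647,-0.477472)
center distance |VC| = r/sin(θ/2) = 6.832730/sin(64.6960°) = 7.557886
C = V + |VC|·bis = (-13.9325,-28.6295)
T_A = V + ((C−V)·d_A)·d_A = V + 3.2304·d_A = (-20.7545,-28.2461)
T_B = V + ((C−V)·d_B)·d_B = V + 3.2304·d_B = (-17.9656,-23.1141)
sweep = 180° − θ = 50.6079°

center=(-13.9325,-28.6295) T_A=(-20.7545,-28.2461) T_B=(-17.9656,-23.1141) sweep=50.6079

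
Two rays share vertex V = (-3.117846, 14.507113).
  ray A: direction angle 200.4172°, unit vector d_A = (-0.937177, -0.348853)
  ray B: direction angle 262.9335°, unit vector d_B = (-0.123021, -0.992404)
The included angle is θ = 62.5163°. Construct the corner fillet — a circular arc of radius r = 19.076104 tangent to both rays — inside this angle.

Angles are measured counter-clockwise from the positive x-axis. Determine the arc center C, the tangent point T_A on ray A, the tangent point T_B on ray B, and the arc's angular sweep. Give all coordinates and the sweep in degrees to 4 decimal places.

bisector direction at 231.6754° = (-0.620117,-0.784510)
center distance |VC| = r/sin(θ/2) = 19.076104/sin(31.2582°) = 36.762947
C = V + |VC|·bis = (-25.9152,-14.3338)
T_A = V + ((C−V)·d_A)·d_A = V + 31.4264·d_A = (-32.5699,3.5439)
T_B = V + ((C−V)·d_B)·d_B = V + 31.4264·d_B = (-6.9840,-16.6805)
sweep = 180° − θ = 117.4837°

center=(-25.9152,-14.3338) T_A=(-32.5699,3.5439) T_B=(-6.9840,-16.6805) sweep=117.4837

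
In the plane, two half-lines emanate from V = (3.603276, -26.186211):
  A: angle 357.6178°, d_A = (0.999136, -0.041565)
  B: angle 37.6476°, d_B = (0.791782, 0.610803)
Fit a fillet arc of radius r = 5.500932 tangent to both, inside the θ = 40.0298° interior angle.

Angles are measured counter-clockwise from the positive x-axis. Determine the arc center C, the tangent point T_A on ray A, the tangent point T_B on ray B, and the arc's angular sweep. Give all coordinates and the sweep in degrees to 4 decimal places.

bisector direction at 17.6327° = (0.953018,0.302914)
center distance |VC| = r/sin(θ/2) = 5.500932/sin(20.0149°) = 16.072166
C = V + |VC|·bis = (18.9203,-21.3177)
T_A = V + ((C−V)·d_A)·d_A = V + 15.1015·d_A = (18.6917,-26.8139)
T_B = V + ((C−V)·d_B)·d_B = V + 15.1015·d_B = (15.5604,-16.9622)
sweep = 180° − θ = 139.9702°

center=(18.9203,-21.3177) T_A=(18.6917,-26.8139) T_B=(15.5604,-16.9622) sweep=139.9702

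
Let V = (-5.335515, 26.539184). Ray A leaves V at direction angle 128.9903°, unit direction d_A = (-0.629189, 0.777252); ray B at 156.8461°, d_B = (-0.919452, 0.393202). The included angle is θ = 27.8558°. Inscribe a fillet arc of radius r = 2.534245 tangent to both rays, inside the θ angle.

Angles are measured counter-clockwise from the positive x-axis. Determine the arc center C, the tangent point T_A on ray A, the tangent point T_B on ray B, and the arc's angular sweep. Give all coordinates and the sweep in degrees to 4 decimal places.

bisector direction at 142.9182° = (-0.797775,0.602955)
center distance |VC| = r/sin(θ/2) = 2.534245/sin(13.9279°) = 10.528615
C = V + |VC|·bis = (-13.7350,32.8875)
T_A = V + ((C−V)·d_A)·d_A = V + 10.2191·d_A = (-11.7652,34.4820)
T_B = V + ((C−V)·d_B)·d_B = V + 10.2191·d_B = (-14.7315,30.5573)
sweep = 180° − θ = 152.1442°

center=(-13.7350,32.8875) T_A=(-11.7652,34.4820) T_B=(-14.7315,30.5573) sweep=152.1442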